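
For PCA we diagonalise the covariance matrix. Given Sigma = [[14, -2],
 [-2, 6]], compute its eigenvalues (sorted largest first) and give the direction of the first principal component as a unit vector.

Step 1 — characteristic polynomial of 2×2 Sigma:
  det(Sigma - λI) = λ² - trace · λ + det = 0.
  trace = 14 + 6 = 20, det = 14·6 - (-2)² = 80.
Step 2 — discriminant:
  Δ = trace² - 4·det = 400 - 320 = 80.
Step 3 — eigenvalues:
  λ = (trace ± √Δ)/2 = (20 ± 8.9443)/2,
  λ_1 = 14.4721,  λ_2 = 5.5279.

Step 4 — unit eigenvector for λ_1: solve (Sigma - λ_1 I)v = 0. First row:
  (14 - 14.4721)·v_x + (-2)·v_y = 0, i.e. (-0.4721)·v_x + (-2)·v_y = 0,
  so v ∝ (b, λ_1 - a) = (-2, 0.4721); multiply by -1 so the first entry is positive: u = (2, -0.4721).
  ||u|| = √((2)² + (-0.4721)²) = √(4.2229) ≈ 2.055,
  v_1 = u/||u|| ≈ (0.9732, -0.2298) (||v_1|| = 1).

λ_1 = 14.4721,  λ_2 = 5.5279;  v_1 ≈ (0.9732, -0.2298)


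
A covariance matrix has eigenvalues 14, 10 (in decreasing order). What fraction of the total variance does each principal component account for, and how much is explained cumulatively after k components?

Step 1 — total variance = trace(Sigma) = Σ λ_i = 14 + 10 = 24.

Step 2 — fraction explained by component i = λ_i / Σ λ:
  PC1: 14/24 = 0.5833
  PC2: 10/24 = 0.4167

Step 3 — cumulative fraction after k components = (λ_1 + ... + λ_k) / Σ λ:
  k = 1: 14/24 = 0.5833
  k = 2: (14 + 10)/24 = 24/24 = 1

Summary (fraction, with percent):

explained: PC1 0.5833 (58.33%), PC2 0.4167 (41.67%);  cumulative: 0.5833, 1


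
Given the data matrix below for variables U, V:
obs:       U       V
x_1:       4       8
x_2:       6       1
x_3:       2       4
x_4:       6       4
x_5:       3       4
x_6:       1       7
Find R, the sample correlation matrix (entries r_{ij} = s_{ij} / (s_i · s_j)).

Step 1 — column means:
  mean(U) = (4 + 6 + 2 + 6 + 3 + 1) / 6 = 22/6 = 3.6667
  mean(V) = (8 + 1 + 4 + 4 + 4 + 7) / 6 = 28/6 = 4.6667

Step 2 — sample variances and covariances s[i,j] = (1/(n-1)) · Σ_k (x_{k,i} - mean_i) · (x_{k,j} - mean_j), with n-1 = 5:
  s[U,U] = ((0.3333)·(0.3333) + (2.3333)·(2.3333) + (-1.6667)·(-1.6667) + (2.3333)·(2.3333) + (-0.6667)·(-0.6667) + (-2.6667)·(-2.6667)) / 5 = 21.3333/5 = 4.2667
  s[U,V] = ((0.3333)·(3.3333) + (2.3333)·(-3.6667) + (-1.6667)·(-0.6667) + (2.3333)·(-0.6667) + (-0.6667)·(-0.6667) + (-2.6667)·(2.3333)) / 5 = -13.6667/5 = -2.7333
  s[V,V] = ((3.3333)·(3.3333) + (-3.6667)·(-3.6667) + (-0.6667)·(-0.6667) + (-0.6667)·(-0.6667) + (-0.6667)·(-0.6667) + (2.3333)·(2.3333)) / 5 = 31.3333/5 = 6.2667
  Sample standard deviations s_i = √(s[i,i]):
  s(U) = √(4.2667) = 2.0656
  s(V) = √(6.2667) = 2.5033

Step 3 — r_{ij} = s_{ij} / (s_i · s_j):
  r[U,U] = 1 (diagonal).
  r[U,V] = -2.7333 / (2.0656 · 2.5033) = -2.7333 / 5.1709 = -0.5286
  r[V,V] = 1 (diagonal).

R is symmetric with unit diagonal. Assembling:

R = [[1, -0.5286],
 [-0.5286, 1]]


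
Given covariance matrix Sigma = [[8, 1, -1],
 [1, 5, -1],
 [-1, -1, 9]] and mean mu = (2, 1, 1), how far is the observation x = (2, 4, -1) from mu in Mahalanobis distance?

Step 1 — centre the observation: (x - mu) = (0, 3, -2).

Step 2 — invert Sigma (cofactor / det for 3×3, or solve directly):
  Sigma^{-1} = [[0.1294, -0.0235, 0.0118],
 [-0.0235, 0.2088, 0.0206],
 [0.0118, 0.0206, 0.1147]].

Step 3 — form the quadratic (x - mu)^T · Sigma^{-1} · (x - mu):
  Sigma^{-1} · (x - mu) = (-0.0941, 0.5853, -0.1676).
  (x - mu)^T · [Sigma^{-1} · (x - mu)] = (0)·(-0.0941) + (3)·(0.5853) + (-2)·(-0.1676) = 2.0912.

Step 4 — take square root: d = √(2.0912) ≈ 1.4461.

d(x, mu) = √(2.0912) ≈ 1.4461


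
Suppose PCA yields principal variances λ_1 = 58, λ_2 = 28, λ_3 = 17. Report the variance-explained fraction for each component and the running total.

Step 1 — total variance = trace(Sigma) = Σ λ_i = 58 + 28 + 17 = 103.

Step 2 — fraction explained by component i = λ_i / Σ λ:
  PC1: 58/103 = 0.5631
  PC2: 28/103 = 0.2718
  PC3: 17/103 = 0.165

Step 3 — cumulative fraction after k components = (λ_1 + ... + λ_k) / Σ λ:
  k = 1: 58/103 = 0.5631
  k = 2: (58 + 28)/103 = 86/103 = 0.835
  k = 3: (58 + 28 + 17)/103 = 103/103 = 1

Summary (fraction, with percent):

explained: PC1 0.5631 (56.31%), PC2 0.2718 (27.18%), PC3 0.165 (16.5%);  cumulative: 0.5631, 0.835, 1


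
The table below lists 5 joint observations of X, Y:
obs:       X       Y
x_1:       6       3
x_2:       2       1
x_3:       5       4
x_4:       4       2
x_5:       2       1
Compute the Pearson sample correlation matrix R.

Step 1 — column means:
  mean(X) = (6 + 2 + 5 + 4 + 2) / 5 = 19/5 = 3.8
  mean(Y) = (3 + 1 + 4 + 2 + 1) / 5 = 11/5 = 2.2

Step 2 — sample variances and covariances s[i,j] = (1/(n-1)) · Σ_k (x_{k,i} - mean_i) · (x_{k,j} - mean_j), with n-1 = 4:
  s[X,X] = ((2.2)·(2.2) + (-1.8)·(-1.8) + (1.2)·(1.2) + (0.2)·(0.2) + (-1.8)·(-1.8)) / 4 = 12.8/4 = 3.2
  s[X,Y] = ((2.2)·(0.8) + (-1.8)·(-1.2) + (1.2)·(1.8) + (0.2)·(-0.2) + (-1.8)·(-1.2)) / 4 = 8.2/4 = 2.05
  s[Y,Y] = ((0.8)·(0.8) + (-1.2)·(-1.2) + (1.8)·(1.8) + (-0.2)·(-0.2) + (-1.2)·(-1.2)) / 4 = 6.8/4 = 1.7
  Sample standard deviations s_i = √(s[i,i]):
  s(X) = √(3.2) = 1.7889
  s(Y) = √(1.7) = 1.3038

Step 3 — r_{ij} = s_{ij} / (s_i · s_j):
  r[X,X] = 1 (diagonal).
  r[X,Y] = 2.05 / (1.7889 · 1.3038) = 2.05 / 2.3324 = 0.8789
  r[Y,Y] = 1 (diagonal).

R is symmetric with unit diagonal. Assembling:

R = [[1, 0.8789],
 [0.8789, 1]]


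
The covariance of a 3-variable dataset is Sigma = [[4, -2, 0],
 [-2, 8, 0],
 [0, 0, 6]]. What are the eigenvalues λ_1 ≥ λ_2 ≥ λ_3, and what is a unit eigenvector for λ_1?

Step 1 — characteristic polynomial p(λ) = det(λI - Sigma) = λ³ - tr·λ² + c_1·λ - det, where tr = trace, c_1 = sum of the principal 2×2 minors, det = det(Sigma):
  tr = 4 + 8 + 6 = 18,
  c_1 = (4·8 - (-2)²) + (4·6 - (0)²) + (8·6 - (0)²) = 28 + 24 + 48 = 100,
  det = 4·(8·6 - (0)²) - (-2)·((-2)·6 - (0)·(0)) + (0)·((-2)·(0) - 8·(0)) = 4·(48) - (-2)·(-12) + (0)·(0) = 168.
  So p(λ) = λ³ - 18λ² + 100λ - 168.
Step 2 — look for an integer root (rational root theorem: any rational root is an integer divisor of 168). Testing λ = 6:
  p(6) = 216 - 648 + 600 - 168 = 0  ✓
  Dividing out (λ - 6): p(λ) = (λ - 6)(λ² - 12λ + 28).
Step 3 — remaining eigenvalues from the quadratic λ² - 12λ + 28 = 0:
  Δ = 12² - 4·28 = 144 - 112 = 32,  λ = (12 ± √32)/2 = (12 ± 5.6569)/2 ≈ 8.8284 or 3.1716.
  Sorted: λ_1 = 8.8284,  λ_2 = 6,  λ_3 = 3.1716  (check: sum = 18 = tr ✓).

Step 4 — unit eigenvector for λ_1 ≈ 8.8284: v spans the null space of (Sigma - λ_1 I), whose rows are
  r_1 = (-4.8284, -2, 0),  r_2 = (-2, -0.8284, 0),  r_3 = (0, 0, -2.8284).
  v is orthogonal to every row, so take v ∝ r_1 × r_3 = ((-2)·(-2.8284) - (0)·(0), (0)·(0) - (-4.8284)·(-2.8284), (-4.8284)·(0) - (-2)·(0)) ≈ (5.6569, -13.6569, 0).
  Let u = (5.6569, -13.6569, 0).
  ||u|| = √((5.6569)² + (-13.6569)² + (0)²) = √(218.5097) ≈ 14.7821,  v_1 = u/||u|| ≈ (0.3827, -0.9239, 0) (||v_1|| = 1).

λ_1 = 8.8284,  λ_2 = 6,  λ_3 = 3.1716;  v_1 ≈ (0.3827, -0.9239, 0)


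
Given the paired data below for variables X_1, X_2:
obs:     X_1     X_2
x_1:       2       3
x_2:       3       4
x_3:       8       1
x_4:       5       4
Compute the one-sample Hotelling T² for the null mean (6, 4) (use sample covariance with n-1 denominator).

Step 1 — sample mean vector:
  mean(X_1) = (2 + 3 + 8 + 5) / 4 = 18/4 = 4.5
  mean(X_2) = (3 + 4 + 1 + 4) / 4 = 12/4 = 3
  x̄ = (4.5, 3),  deviation x̄ - mu_0 = (4.5, 3) - (6, 4) = (-1.5, -1).

Step 2 — sample covariance matrix, S[i,j] = (1/(n-1)) · Σ_k (x_{k,i} - mean_i) · (x_{k,j} - mean_j), divisor n-1 = 3:
  S[X_1,X_1] = ((-2.5)·(-2.5) + (-1.5)·(-1.5) + (3.5)·(3.5) + (0.5)·(0.5)) / 3 = 21/3 = 7
  S[X_1,X_2] = ((-2.5)·(0) + (-1.5)·(1) + (3.5)·(-2) + (0.5)·(1)) / 3 = -8/3 = -2.6667
  S[X_2,X_2] = ((0)·(0) + (1)·(1) + (-2)·(-2) + (1)·(1)) / 3 = 6/3 = 2
  S = [[7, -2.6667],
 [-2.6667, 2]].

Step 3 — invert S. det(S) = 7·2 - (-2.6667)² = 6.8889.
  S^{-1} = (1/det) · [[d, -b], [-b, a]] = [[0.2903, 0.3871],
 [0.3871, 1.0161]].

Step 4 — quadratic form (x̄ - mu_0)^T · S^{-1} · (x̄ - mu_0):
  S^{-1} · (x̄ - mu_0) = (-0.8226, -1.5968),
  (x̄ - mu_0)^T · [...] = (-1.5)·(-0.8226) + (-1)·(-1.5968) = 2.8306.

Step 5 — scale by n: T² = 4 · 2.8306 = 11.3226.

T² ≈ 11.3226


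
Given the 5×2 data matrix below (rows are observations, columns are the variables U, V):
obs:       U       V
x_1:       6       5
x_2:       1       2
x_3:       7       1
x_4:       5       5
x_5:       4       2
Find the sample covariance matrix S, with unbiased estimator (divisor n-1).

Step 1 — column means:
  mean(U) = (6 + 1 + 7 + 5 + 4) / 5 = 23/5 = 4.6
  mean(V) = (5 + 2 + 1 + 5 + 2) / 5 = 15/5 = 3

Step 2 — sample covariance S[i,j] = (1/(n-1)) · Σ_k (x_{k,i} - mean_i) · (x_{k,j} - mean_j), with n-1 = 4.
  S[U,U] = ((1.4)·(1.4) + (-3.6)·(-3.6) + (2.4)·(2.4) + (0.4)·(0.4) + (-0.6)·(-0.6)) / 4 = 21.2/4 = 5.3
  S[U,V] = ((1.4)·(2) + (-3.6)·(-1) + (2.4)·(-2) + (0.4)·(2) + (-0.6)·(-1)) / 4 = 3/4 = 0.75
  S[V,V] = ((2)·(2) + (-1)·(-1) + (-2)·(-2) + (2)·(2) + (-1)·(-1)) / 4 = 14/4 = 3.5

S is symmetric (S[j,i] = S[i,j]). Assembling:

S = [[5.3, 0.75],
 [0.75, 3.5]]


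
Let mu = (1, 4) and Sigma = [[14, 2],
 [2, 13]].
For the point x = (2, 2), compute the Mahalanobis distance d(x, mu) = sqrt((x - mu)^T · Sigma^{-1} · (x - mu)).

Step 1 — centre the observation: (x - mu) = (1, -2).

Step 2 — invert Sigma. det(Sigma) = 14·13 - (2)² = 178.
  Sigma^{-1} = (1/det) · [[d, -b], [-b, a]] = [[0.073, -0.0112],
 [-0.0112, 0.0787]].

Step 3 — form the quadratic (x - mu)^T · Sigma^{-1} · (x - mu):
  Sigma^{-1} · (x - mu) = (0.0955, -0.1685).
  (x - mu)^T · [Sigma^{-1} · (x - mu)] = (1)·(0.0955) + (-2)·(-0.1685) = 0.4326.

Step 4 — take square root: d = √(0.4326) ≈ 0.6577.

d(x, mu) = √(0.4326) ≈ 0.6577


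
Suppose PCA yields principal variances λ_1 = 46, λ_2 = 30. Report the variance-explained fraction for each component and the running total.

Step 1 — total variance = trace(Sigma) = Σ λ_i = 46 + 30 = 76.

Step 2 — fraction explained by component i = λ_i / Σ λ:
  PC1: 46/76 = 0.6053
  PC2: 30/76 = 0.3947

Step 3 — cumulative fraction after k components = (λ_1 + ... + λ_k) / Σ λ:
  k = 1: 46/76 = 0.6053
  k = 2: (46 + 30)/76 = 76/76 = 1

Summary (fraction, with percent):

explained: PC1 0.6053 (60.53%), PC2 0.3947 (39.47%);  cumulative: 0.6053, 1


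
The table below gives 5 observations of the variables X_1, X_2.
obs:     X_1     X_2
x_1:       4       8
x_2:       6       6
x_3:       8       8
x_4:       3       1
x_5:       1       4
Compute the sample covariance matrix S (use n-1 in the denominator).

Step 1 — column means:
  mean(X_1) = (4 + 6 + 8 + 3 + 1) / 5 = 22/5 = 4.4
  mean(X_2) = (8 + 6 + 8 + 1 + 4) / 5 = 27/5 = 5.4

Step 2 — sample covariance S[i,j] = (1/(n-1)) · Σ_k (x_{k,i} - mean_i) · (x_{k,j} - mean_j), with n-1 = 4.
  S[X_1,X_1] = ((-0.4)·(-0.4) + (1.6)·(1.6) + (3.6)·(3.6) + (-1.4)·(-1.4) + (-3.4)·(-3.4)) / 4 = 29.2/4 = 7.3
  S[X_1,X_2] = ((-0.4)·(2.6) + (1.6)·(0.6) + (3.6)·(2.6) + (-1.4)·(-4.4) + (-3.4)·(-1.4)) / 4 = 20.2/4 = 5.05
  S[X_2,X_2] = ((2.6)·(2.6) + (0.6)·(0.6) + (2.6)·(2.6) + (-4.4)·(-4.4) + (-1.4)·(-1.4)) / 4 = 35.2/4 = 8.8

S is symmetric (S[j,i] = S[i,j]). Assembling:

S = [[7.3, 5.05],
 [5.05, 8.8]]


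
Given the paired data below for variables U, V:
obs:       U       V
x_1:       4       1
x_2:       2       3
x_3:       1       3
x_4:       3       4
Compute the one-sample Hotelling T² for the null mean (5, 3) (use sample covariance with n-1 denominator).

Step 1 — sample mean vector:
  mean(U) = (4 + 2 + 1 + 3) / 4 = 10/4 = 2.5
  mean(V) = (1 + 3 + 3 + 4) / 4 = 11/4 = 2.75
  x̄ = (2.5, 2.75),  deviation x̄ - mu_0 = (2.5, 2.75) - (5, 3) = (-2.5, -0.25).

Step 2 — sample covariance matrix, S[i,j] = (1/(n-1)) · Σ_k (x_{k,i} - mean_i) · (x_{k,j} - mean_j), divisor n-1 = 3:
  S[U,U] = ((1.5)·(1.5) + (-0.5)·(-0.5) + (-1.5)·(-1.5) + (0.5)·(0.5)) / 3 = 5/3 = 1.6667
  S[U,V] = ((1.5)·(-1.75) + (-0.5)·(0.25) + (-1.5)·(0.25) + (0.5)·(1.25)) / 3 = -2.5/3 = -0.8333
  S[V,V] = ((-1.75)·(-1.75) + (0.25)·(0.25) + (0.25)·(0.25) + (1.25)·(1.25)) / 3 = 4.75/3 = 1.5833
  S = [[1.6667, -0.8333],
 [-0.8333, 1.5833]].

Step 3 — invert S. det(S) = 1.6667·1.5833 - (-0.8333)² = 1.9444.
  S^{-1} = (1/det) · [[d, -b], [-b, a]] = [[0.8143, 0.4286],
 [0.4286, 0.8571]].

Step 4 — quadratic form (x̄ - mu_0)^T · S^{-1} · (x̄ - mu_0):
  S^{-1} · (x̄ - mu_0) = (-2.1429, -1.2857),
  (x̄ - mu_0)^T · [...] = (-2.5)·(-2.1429) + (-0.25)·(-1.2857) = 5.6786.

Step 5 — scale by n: T² = 4 · 5.6786 = 22.7143.

T² ≈ 22.7143


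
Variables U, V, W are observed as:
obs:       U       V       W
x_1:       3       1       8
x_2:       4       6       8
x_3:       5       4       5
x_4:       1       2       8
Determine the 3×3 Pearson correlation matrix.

Step 1 — column means:
  mean(U) = (3 + 4 + 5 + 1) / 4 = 13/4 = 3.25
  mean(V) = (1 + 6 + 4 + 2) / 4 = 13/4 = 3.25
  mean(W) = (8 + 8 + 5 + 8) / 4 = 29/4 = 7.25

Step 2 — sample variances and covariances s[i,j] = (1/(n-1)) · Σ_k (x_{k,i} - mean_i) · (x_{k,j} - mean_j), with n-1 = 3:
  s[U,U] = ((-0.25)·(-0.25) + (0.75)·(0.75) + (1.75)·(1.75) + (-2.25)·(-2.25)) / 3 = 8.75/3 = 2.9167
  s[U,V] = ((-0.25)·(-2.25) + (0.75)·(2.75) + (1.75)·(0.75) + (-2.25)·(-1.25)) / 3 = 6.75/3 = 2.25
  s[U,W] = ((-0.25)·(0.75) + (0.75)·(0.75) + (1.75)·(-2.25) + (-2.25)·(0.75)) / 3 = -5.25/3 = -1.75
  s[V,V] = ((-2.25)·(-2.25) + (2.75)·(2.75) + (0.75)·(0.75) + (-1.25)·(-1.25)) / 3 = 14.75/3 = 4.9167
  s[V,W] = ((-2.25)·(0.75) + (2.75)·(0.75) + (0.75)·(-2.25) + (-1.25)·(0.75)) / 3 = -2.25/3 = -0.75
  s[W,W] = ((0.75)·(0.75) + (0.75)·(0.75) + (-2.25)·(-2.25) + (0.75)·(0.75)) / 3 = 6.75/3 = 2.25
  Sample standard deviations s_i = √(s[i,i]):
  s(U) = √(2.9167) = 1.7078
  s(V) = √(4.9167) = 2.2174
  s(W) = √(2.25) = 1.5

Step 3 — r_{ij} = s_{ij} / (s_i · s_j):
  r[U,U] = 1 (diagonal).
  r[U,V] = 2.25 / (1.7078 · 2.2174) = 2.25 / 3.7869 = 0.5942
  r[U,W] = -1.75 / (1.7078 · 1.5) = -1.75 / 2.5617 = -0.6831
  r[V,V] = 1 (diagonal).
  r[V,W] = -0.75 / (2.2174 · 1.5) = -0.75 / 3.326 = -0.2255
  r[W,W] = 1 (diagonal).

R is symmetric with unit diagonal. Assembling:

R = [[1, 0.5942, -0.6831],
 [0.5942, 1, -0.2255],
 [-0.6831, -0.2255, 1]]


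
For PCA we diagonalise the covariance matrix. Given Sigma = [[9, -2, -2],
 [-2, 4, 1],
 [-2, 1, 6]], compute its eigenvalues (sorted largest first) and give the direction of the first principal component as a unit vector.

Step 1 — characteristic polynomial p(λ) = det(λI - Sigma) = λ³ - tr·λ² + c_1·λ - det, where tr = trace, c_1 = sum of the principal 2×2 minors, det = det(Sigma):
  tr = 9 + 4 + 6 = 19,
  c_1 = (9·4 - (-2)²) + (9·6 - (-2)²) + (4·6 - (1)²) = 32 + 50 + 23 = 105,
  det = 9·(4·6 - (1)²) - (-2)·((-2)·6 - (1)·(-2)) + (-2)·((-2)·(1) - 4·(-2)) = 9·(23) - (-2)·(-10) + (-2)·(6) = 175.
  So p(λ) = λ³ - 19λ² + 105λ - 175.
Step 2 — look for an integer root (rational root theorem: any rational root is an integer divisor of 175). Testing λ = 5:
  p(5) = 125 - 475 + 525 - 175 = 0  ✓
  Dividing out (λ - 5): p(λ) = (λ - 5)(λ² - 14λ + 35).
Step 3 — remaining eigenvalues from the quadratic λ² - 14λ + 35 = 0:
  Δ = 14² - 4·35 = 196 - 140 = 56,  λ = (14 ± √56)/2 = (14 ± 7.4833)/2 ≈ 10.7417 or 3.2583.
  Sorted: λ_1 = 10.7417,  λ_2 = 5,  λ_3 = 3.2583  (check: sum = 19 = tr ✓).

Step 4 — unit eigenvector for λ_1 ≈ 10.7417: v spans the null space of (Sigma - λ_1 I), whose rows are
  r_1 = (-1.7417, -2, -2),  r_2 = (-2, -6.7417, 1),  r_3 = (-2, 1, -4.7417).
  v is orthogonal to every row, so take v ∝ r_1 × r_2 = ((-2)·(1) - (-2)·(-6.7417), (-2)·(-2) - (-1.7417)·(1), (-1.7417)·(-6.7417) - (-2)·(-2)) ≈ (-15.4833, 5.7417, 7.7417).
  Rescale (multiply by -1 so the first nonzero entry is positive): u = (15.4833, -5.7417, -7.7417).
  ||u|| = √((15.4833)² + (-5.7417)² + (-7.7417)²) = √(332.6329) ≈ 18.2382,  v_1 = u/||u|| ≈ (0.8489, -0.3148, -0.4245) (||v_1|| = 1).

λ_1 = 10.7417,  λ_2 = 5,  λ_3 = 3.2583;  v_1 ≈ (0.8489, -0.3148, -0.4245)


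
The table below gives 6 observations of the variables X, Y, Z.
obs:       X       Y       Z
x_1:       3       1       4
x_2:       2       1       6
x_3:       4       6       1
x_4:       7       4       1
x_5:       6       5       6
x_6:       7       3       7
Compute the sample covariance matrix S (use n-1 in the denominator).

Step 1 — column means:
  mean(X) = (3 + 2 + 4 + 7 + 6 + 7) / 6 = 29/6 = 4.8333
  mean(Y) = (1 + 1 + 6 + 4 + 5 + 3) / 6 = 20/6 = 3.3333
  mean(Z) = (4 + 6 + 1 + 1 + 6 + 7) / 6 = 25/6 = 4.1667

Step 2 — sample covariance S[i,j] = (1/(n-1)) · Σ_k (x_{k,i} - mean_i) · (x_{k,j} - mean_j), with n-1 = 5.
  S[X,X] = ((-1.8333)·(-1.8333) + (-2.8333)·(-2.8333) + (-0.8333)·(-0.8333) + (2.1667)·(2.1667) + (1.1667)·(1.1667) + (2.1667)·(2.1667)) / 5 = 22.8333/5 = 4.5667
  S[X,Y] = ((-1.8333)·(-2.3333) + (-2.8333)·(-2.3333) + (-0.8333)·(2.6667) + (2.1667)·(0.6667) + (1.1667)·(1.6667) + (2.1667)·(-0.3333)) / 5 = 11.3333/5 = 2.2667
  S[X,Z] = ((-1.8333)·(-0.1667) + (-2.8333)·(1.8333) + (-0.8333)·(-3.1667) + (2.1667)·(-3.1667) + (1.1667)·(1.8333) + (2.1667)·(2.8333)) / 5 = -0.8333/5 = -0.1667
  S[Y,Y] = ((-2.3333)·(-2.3333) + (-2.3333)·(-2.3333) + (2.6667)·(2.6667) + (0.6667)·(0.6667) + (1.6667)·(1.6667) + (-0.3333)·(-0.3333)) / 5 = 21.3333/5 = 4.2667
  S[Y,Z] = ((-2.3333)·(-0.1667) + (-2.3333)·(1.8333) + (2.6667)·(-3.1667) + (0.6667)·(-3.1667) + (1.6667)·(1.8333) + (-0.3333)·(2.8333)) / 5 = -12.3333/5 = -2.4667
  S[Z,Z] = ((-0.1667)·(-0.1667) + (1.8333)·(1.8333) + (-3.1667)·(-3.1667) + (-3.1667)·(-3.1667) + (1.8333)·(1.8333) + (2.8333)·(2.8333)) / 5 = 34.8333/5 = 6.9667

S is symmetric (S[j,i] = S[i,j]). Assembling:

S = [[4.5667, 2.2667, -0.1667],
 [2.2667, 4.2667, -2.4667],
 [-0.1667, -2.4667, 6.9667]]


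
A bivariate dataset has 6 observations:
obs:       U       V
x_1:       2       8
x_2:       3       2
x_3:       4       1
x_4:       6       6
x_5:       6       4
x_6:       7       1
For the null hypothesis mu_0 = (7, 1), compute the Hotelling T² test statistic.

Step 1 — sample mean vector:
  mean(U) = (2 + 3 + 4 + 6 + 6 + 7) / 6 = 28/6 = 4.6667
  mean(V) = (8 + 2 + 1 + 6 + 4 + 1) / 6 = 22/6 = 3.6667
  x̄ = (4.6667, 3.6667),  deviation x̄ - mu_0 = (4.6667, 3.6667) - (7, 1) = (-2.3333, 2.6667).

Step 2 — sample covariance matrix, S[i,j] = (1/(n-1)) · Σ_k (x_{k,i} - mean_i) · (x_{k,j} - mean_j), divisor n-1 = 5:
  S[U,U] = ((-2.6667)·(-2.6667) + (-1.6667)·(-1.6667) + (-0.6667)·(-0.6667) + (1.3333)·(1.3333) + (1.3333)·(1.3333) + (2.3333)·(2.3333)) / 5 = 19.3333/5 = 3.8667
  S[U,V] = ((-2.6667)·(4.3333) + (-1.6667)·(-1.6667) + (-0.6667)·(-2.6667) + (1.3333)·(2.3333) + (1.3333)·(0.3333) + (2.3333)·(-2.6667)) / 5 = -9.6667/5 = -1.9333
  S[V,V] = ((4.3333)·(4.3333) + (-1.6667)·(-1.6667) + (-2.6667)·(-2.6667) + (2.3333)·(2.3333) + (0.3333)·(0.3333) + (-2.6667)·(-2.6667)) / 5 = 41.3333/5 = 8.2667
  S = [[3.8667, -1.9333],
 [-1.9333, 8.2667]].

Step 3 — invert S. det(S) = 3.8667·8.2667 - (-1.9333)² = 28.2267.
  S^{-1} = (1/det) · [[d, -b], [-b, a]] = [[0.2929, 0.0685],
 [0.0685, 0.137]].

Step 4 — quadratic form (x̄ - mu_0)^T · S^{-1} · (x̄ - mu_0):
  S^{-1} · (x̄ - mu_0) = (-0.5007, 0.2055),
  (x̄ - mu_0)^T · [...] = (-2.3333)·(-0.5007) + (2.6667)·(0.2055) = 1.7163.

Step 5 — scale by n: T² = 6 · 1.7163 = 10.2976.

T² ≈ 10.2976


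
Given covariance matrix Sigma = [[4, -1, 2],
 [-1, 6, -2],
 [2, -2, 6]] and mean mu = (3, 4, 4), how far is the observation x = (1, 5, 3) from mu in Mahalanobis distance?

Step 1 — centre the observation: (x - mu) = (-2, 1, -1).

Step 2 — invert Sigma (cofactor / det for 3×3, or solve directly):
  Sigma^{-1} = [[0.3019, 0.0189, -0.0943],
 [0.0189, 0.1887, 0.0566],
 [-0.0943, 0.0566, 0.217]].

Step 3 — form the quadratic (x - mu)^T · Sigma^{-1} · (x - mu):
  Sigma^{-1} · (x - mu) = (-0.4906, 0.0943, 0.0283).
  (x - mu)^T · [Sigma^{-1} · (x - mu)] = (-2)·(-0.4906) + (1)·(0.0943) + (-1)·(0.0283) = 1.0472.

Step 4 — take square root: d = √(1.0472) ≈ 1.0233.

d(x, mu) = √(1.0472) ≈ 1.0233


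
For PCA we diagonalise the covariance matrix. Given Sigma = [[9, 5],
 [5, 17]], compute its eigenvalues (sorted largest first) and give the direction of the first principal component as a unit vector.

Step 1 — characteristic polynomial of 2×2 Sigma:
  det(Sigma - λI) = λ² - trace · λ + det = 0.
  trace = 9 + 17 = 26, det = 9·17 - (5)² = 128.
Step 2 — discriminant:
  Δ = trace² - 4·det = 676 - 512 = 164.
Step 3 — eigenvalues:
  λ = (trace ± √Δ)/2 = (26 ± 12.8062)/2,
  λ_1 = 19.4031,  λ_2 = 6.5969.

Step 4 — unit eigenvector for λ_1: solve (Sigma - λ_1 I)v = 0. First row:
  (9 - 19.4031)·v_x + (5)·v_y = 0, i.e. (-10.4031)·v_x + (5)·v_y = 0,
  so v ∝ (b, λ_1 - a) = (5, 10.4031) = u.
  ||u|| = √((5)² + (10.4031)²) = √(133.225) ≈ 11.5423,
  v_1 = u/||u|| ≈ (0.4332, 0.9013) (||v_1|| = 1).

λ_1 = 19.4031,  λ_2 = 6.5969;  v_1 ≈ (0.4332, 0.9013)


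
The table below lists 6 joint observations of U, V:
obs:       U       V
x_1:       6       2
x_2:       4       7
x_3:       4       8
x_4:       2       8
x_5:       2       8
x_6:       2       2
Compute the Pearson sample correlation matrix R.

Step 1 — column means:
  mean(U) = (6 + 4 + 4 + 2 + 2 + 2) / 6 = 20/6 = 3.3333
  mean(V) = (2 + 7 + 8 + 8 + 8 + 2) / 6 = 35/6 = 5.8333

Step 2 — sample variances and covariances s[i,j] = (1/(n-1)) · Σ_k (x_{k,i} - mean_i) · (x_{k,j} - mean_j), with n-1 = 5:
  s[U,U] = ((2.6667)·(2.6667) + (0.6667)·(0.6667) + (0.6667)·(0.6667) + (-1.3333)·(-1.3333) + (-1.3333)·(-1.3333) + (-1.3333)·(-1.3333)) / 5 = 13.3333/5 = 2.6667
  s[U,V] = ((2.6667)·(-3.8333) + (0.6667)·(1.1667) + (0.6667)·(2.1667) + (-1.3333)·(2.1667) + (-1.3333)·(2.1667) + (-1.3333)·(-3.8333)) / 5 = -8.6667/5 = -1.7333
  s[V,V] = ((-3.8333)·(-3.8333) + (1.1667)·(1.1667) + (2.1667)·(2.1667) + (2.1667)·(2.1667) + (2.1667)·(2.1667) + (-3.8333)·(-3.8333)) / 5 = 44.8333/5 = 8.9667
  Sample standard deviations s_i = √(s[i,i]):
  s(U) = √(2.6667) = 1.633
  s(V) = √(8.9667) = 2.9944

Step 3 — r_{ij} = s_{ij} / (s_i · s_j):
  r[U,U] = 1 (diagonal).
  r[U,V] = -1.7333 / (1.633 · 2.9944) = -1.7333 / 4.8899 = -0.3545
  r[V,V] = 1 (diagonal).

R is symmetric with unit diagonal. Assembling:

R = [[1, -0.3545],
 [-0.3545, 1]]


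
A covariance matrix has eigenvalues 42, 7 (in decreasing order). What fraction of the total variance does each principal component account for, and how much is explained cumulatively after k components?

Step 1 — total variance = trace(Sigma) = Σ λ_i = 42 + 7 = 49.

Step 2 — fraction explained by component i = λ_i / Σ λ:
  PC1: 42/49 = 0.8571
  PC2: 7/49 = 0.1429

Step 3 — cumulative fraction after k components = (λ_1 + ... + λ_k) / Σ λ:
  k = 1: 42/49 = 0.8571
  k = 2: (42 + 7)/49 = 49/49 = 1

Summary (fraction, with percent):

explained: PC1 0.8571 (85.71%), PC2 0.1429 (14.29%);  cumulative: 0.8571, 1


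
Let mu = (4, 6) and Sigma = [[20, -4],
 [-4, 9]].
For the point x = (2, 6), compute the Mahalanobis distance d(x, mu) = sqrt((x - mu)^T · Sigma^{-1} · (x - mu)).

Step 1 — centre the observation: (x - mu) = (-2, 0).

Step 2 — invert Sigma. det(Sigma) = 20·9 - (-4)² = 164.
  Sigma^{-1} = (1/det) · [[d, -b], [-b, a]] = [[0.0549, 0.0244],
 [0.0244, 0.122]].

Step 3 — form the quadratic (x - mu)^T · Sigma^{-1} · (x - mu):
  Sigma^{-1} · (x - mu) = (-0.1098, -0.0488).
  (x - mu)^T · [Sigma^{-1} · (x - mu)] = (-2)·(-0.1098) + (0)·(-0.0488) = 0.2195.

Step 4 — take square root: d = √(0.2195) ≈ 0.4685.

d(x, mu) = √(0.2195) ≈ 0.4685


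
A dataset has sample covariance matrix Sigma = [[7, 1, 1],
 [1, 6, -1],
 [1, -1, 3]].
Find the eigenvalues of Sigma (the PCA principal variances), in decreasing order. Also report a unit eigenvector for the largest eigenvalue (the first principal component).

Step 1 — characteristic polynomial p(λ) = det(λI - Sigma) = λ³ - tr·λ² + c_1·λ - det, where tr = trace, c_1 = sum of the principal 2×2 minors, det = det(Sigma):
  tr = 7 + 6 + 3 = 16,
  c_1 = (7·6 - (1)²) + (7·3 - (1)²) + (6·3 - (-1)²) = 41 + 20 + 17 = 78,
  det = 7·(6·3 - (-1)²) - (1)·((1)·3 - (-1)·(1)) + (1)·((1)·(-1) - 6·(1)) = 7·(17) - (1)·(4) + (1)·(-7) = 108.
  So p(λ) = λ³ - 16λ² + 78λ - 108.
Step 2 — look for an integer root (rational root theorem: any rational root is an integer divisor of 108). Testing λ = 6:
  p(6) = 216 - 576 + 468 - 108 = 0  ✓
  Dividing out (λ - 6): p(λ) = (λ - 6)(λ² - 10λ + 18).
Step 3 — remaining eigenvalues from the quadratic λ² - 10λ + 18 = 0:
  Δ = 10² - 4·18 = 100 - 72 = 28,  λ = (10 ± √28)/2 = (10 ± 5.2915)/2 ≈ 7.6458 or 2.3542.
  Sorted: λ_1 = 7.6458,  λ_2 = 6,  λ_3 = 2.3542  (check: sum = 16 = tr ✓).

Step 4 — unit eigenvector for λ_1 ≈ 7.6458: v spans the null space of (Sigma - λ_1 I), whose rows are
  r_1 = (-0.6458, 1, 1),  r_2 = (1, -1.6458, -1),  r_3 = (1, -1, -4.6458).
  v is orthogonal to every row, so take v ∝ r_2 × r_3 = ((-1.6458)·(-4.6458) - (-1)·(-1), (-1)·(1) - (1)·(-4.6458), (1)·(-1) - (-1.6458)·(1)) ≈ (6.6458, 3.6458, 0.6458).
  Let u = (6.6458, 3.6458, 0.6458).
  ||u|| = √((6.6458)² + (3.6458)² + (0.6458)²) = √(57.8745) ≈ 7.6075,  v_1 = u/||u|| ≈ (0.8736, 0.4792, 0.0849) (||v_1|| = 1).

λ_1 = 7.6458,  λ_2 = 6,  λ_3 = 2.3542;  v_1 ≈ (0.8736, 0.4792, 0.0849)


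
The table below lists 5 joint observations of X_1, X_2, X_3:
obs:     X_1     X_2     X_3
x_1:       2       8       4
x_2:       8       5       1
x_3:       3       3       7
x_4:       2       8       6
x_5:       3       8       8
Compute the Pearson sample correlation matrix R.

Step 1 — column means:
  mean(X_1) = (2 + 8 + 3 + 2 + 3) / 5 = 18/5 = 3.6
  mean(X_2) = (8 + 5 + 3 + 8 + 8) / 5 = 32/5 = 6.4
  mean(X_3) = (4 + 1 + 7 + 6 + 8) / 5 = 26/5 = 5.2

Step 2 — sample variances and covariances s[i,j] = (1/(n-1)) · Σ_k (x_{k,i} - mean_i) · (x_{k,j} - mean_j), with n-1 = 4:
  s[X_1,X_1] = ((-1.6)·(-1.6) + (4.4)·(4.4) + (-0.6)·(-0.6) + (-1.6)·(-1.6) + (-0.6)·(-0.6)) / 4 = 25.2/4 = 6.3
  s[X_1,X_2] = ((-1.6)·(1.6) + (4.4)·(-1.4) + (-0.6)·(-3.4) + (-1.6)·(1.6) + (-0.6)·(1.6)) / 4 = -10.2/4 = -2.55
  s[X_1,X_3] = ((-1.6)·(-1.2) + (4.4)·(-4.2) + (-0.6)·(1.8) + (-1.6)·(0.8) + (-0.6)·(2.8)) / 4 = -20.6/4 = -5.15
  s[X_2,X_2] = ((1.6)·(1.6) + (-1.4)·(-1.4) + (-3.4)·(-3.4) + (1.6)·(1.6) + (1.6)·(1.6)) / 4 = 21.2/4 = 5.3
  s[X_2,X_3] = ((1.6)·(-1.2) + (-1.4)·(-4.2) + (-3.4)·(1.8) + (1.6)·(0.8) + (1.6)·(2.8)) / 4 = 3.6/4 = 0.9
  s[X_3,X_3] = ((-1.2)·(-1.2) + (-4.2)·(-4.2) + (1.8)·(1.8) + (0.8)·(0.8) + (2.8)·(2.8)) / 4 = 30.8/4 = 7.7
  Sample standard deviations s_i = √(s[i,i]):
  s(X_1) = √(6.3) = 2.51
  s(X_2) = √(5.3) = 2.3022
  s(X_3) = √(7.7) = 2.7749

Step 3 — r_{ij} = s_{ij} / (s_i · s_j):
  r[X_1,X_1] = 1 (diagonal).
  r[X_1,X_2] = -2.55 / (2.51 · 2.3022) = -2.55 / 5.7784 = -0.4413
  r[X_1,X_3] = -5.15 / (2.51 · 2.7749) = -5.15 / 6.9649 = -0.7394
  r[X_2,X_2] = 1 (diagonal).
  r[X_2,X_3] = 0.9 / (2.3022 · 2.7749) = 0.9 / 6.3883 = 0.1409
  r[X_3,X_3] = 1 (diagonal).

R is symmetric with unit diagonal. Assembling:

R = [[1, -0.4413, -0.7394],
 [-0.4413, 1, 0.1409],
 [-0.7394, 0.1409, 1]]


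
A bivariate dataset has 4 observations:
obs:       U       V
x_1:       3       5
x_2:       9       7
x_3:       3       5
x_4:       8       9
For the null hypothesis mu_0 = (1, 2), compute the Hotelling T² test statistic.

Step 1 — sample mean vector:
  mean(U) = (3 + 9 + 3 + 8) / 4 = 23/4 = 5.75
  mean(V) = (5 + 7 + 5 + 9) / 4 = 26/4 = 6.5
  x̄ = (5.75, 6.5),  deviation x̄ - mu_0 = (5.75, 6.5) - (1, 2) = (4.75, 4.5).

Step 2 — sample covariance matrix, S[i,j] = (1/(n-1)) · Σ_k (x_{k,i} - mean_i) · (x_{k,j} - mean_j), divisor n-1 = 3:
  S[U,U] = ((-2.75)·(-2.75) + (3.25)·(3.25) + (-2.75)·(-2.75) + (2.25)·(2.25)) / 3 = 30.75/3 = 10.25
  S[U,V] = ((-2.75)·(-1.5) + (3.25)·(0.5) + (-2.75)·(-1.5) + (2.25)·(2.5)) / 3 = 15.5/3 = 5.1667
  S[V,V] = ((-1.5)·(-1.5) + (0.5)·(0.5) + (-1.5)·(-1.5) + (2.5)·(2.5)) / 3 = 11/3 = 3.6667
  S = [[10.25, 5.1667],
 [5.1667, 3.6667]].

Step 3 — invert S. det(S) = 10.25·3.6667 - (5.1667)² = 10.8889.
  S^{-1} = (1/det) · [[d, -b], [-b, a]] = [[0.3367, -0.4745],
 [-0.4745, 0.9413]].

Step 4 — quadratic form (x̄ - mu_0)^T · S^{-1} · (x̄ - mu_0):
  S^{-1} · (x̄ - mu_0) = (-0.5357, 1.9821),
  (x̄ - mu_0)^T · [...] = (4.75)·(-0.5357) + (4.5)·(1.9821) = 6.375.

Step 5 — scale by n: T² = 4 · 6.375 = 25.5.

T² ≈ 25.5


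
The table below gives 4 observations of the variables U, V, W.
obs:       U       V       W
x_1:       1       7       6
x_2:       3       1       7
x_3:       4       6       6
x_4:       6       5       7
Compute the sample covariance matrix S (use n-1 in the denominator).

Step 1 — column means:
  mean(U) = (1 + 3 + 4 + 6) / 4 = 14/4 = 3.5
  mean(V) = (7 + 1 + 6 + 5) / 4 = 19/4 = 4.75
  mean(W) = (6 + 7 + 6 + 7) / 4 = 26/4 = 6.5

Step 2 — sample covariance S[i,j] = (1/(n-1)) · Σ_k (x_{k,i} - mean_i) · (x_{k,j} - mean_j), with n-1 = 3.
  S[U,U] = ((-2.5)·(-2.5) + (-0.5)·(-0.5) + (0.5)·(0.5) + (2.5)·(2.5)) / 3 = 13/3 = 4.3333
  S[U,V] = ((-2.5)·(2.25) + (-0.5)·(-3.75) + (0.5)·(1.25) + (2.5)·(0.25)) / 3 = -2.5/3 = -0.8333
  S[U,W] = ((-2.5)·(-0.5) + (-0.5)·(0.5) + (0.5)·(-0.5) + (2.5)·(0.5)) / 3 = 2/3 = 0.6667
  S[V,V] = ((2.25)·(2.25) + (-3.75)·(-3.75) + (1.25)·(1.25) + (0.25)·(0.25)) / 3 = 20.75/3 = 6.9167
  S[V,W] = ((2.25)·(-0.5) + (-3.75)·(0.5) + (1.25)·(-0.5) + (0.25)·(0.5)) / 3 = -3.5/3 = -1.1667
  S[W,W] = ((-0.5)·(-0.5) + (0.5)·(0.5) + (-0.5)·(-0.5) + (0.5)·(0.5)) / 3 = 1/3 = 0.3333

S is symmetric (S[j,i] = S[i,j]). Assembling:

S = [[4.3333, -0.8333, 0.6667],
 [-0.8333, 6.9167, -1.1667],
 [0.6667, -1.1667, 0.3333]]


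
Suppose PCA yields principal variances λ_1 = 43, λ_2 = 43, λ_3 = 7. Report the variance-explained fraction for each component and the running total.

Step 1 — total variance = trace(Sigma) = Σ λ_i = 43 + 43 + 7 = 93.

Step 2 — fraction explained by component i = λ_i / Σ λ:
  PC1: 43/93 = 0.4624
  PC2: 43/93 = 0.4624
  PC3: 7/93 = 0.0753

Step 3 — cumulative fraction after k components = (λ_1 + ... + λ_k) / Σ λ:
  k = 1: 43/93 = 0.4624
  k = 2: (43 + 43)/93 = 86/93 = 0.9247
  k = 3: (43 + 43 + 7)/93 = 93/93 = 1

Summary (fraction, with percent):

explained: PC1 0.4624 (46.24%), PC2 0.4624 (46.24%), PC3 0.0753 (7.53%);  cumulative: 0.4624, 0.9247, 1


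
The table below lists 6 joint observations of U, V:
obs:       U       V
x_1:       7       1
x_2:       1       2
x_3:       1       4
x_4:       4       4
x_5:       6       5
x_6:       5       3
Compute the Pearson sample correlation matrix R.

Step 1 — column means:
  mean(U) = (7 + 1 + 1 + 4 + 6 + 5) / 6 = 24/6 = 4
  mean(V) = (1 + 2 + 4 + 4 + 5 + 3) / 6 = 19/6 = 3.1667

Step 2 — sample variances and covariances s[i,j] = (1/(n-1)) · Σ_k (x_{k,i} - mean_i) · (x_{k,j} - mean_j), with n-1 = 5:
  s[U,U] = ((3)·(3) + (-3)·(-3) + (-3)·(-3) + (0)·(0) + (2)·(2) + (1)·(1)) / 5 = 32/5 = 6.4
  s[U,V] = ((3)·(-2.1667) + (-3)·(-1.1667) + (-3)·(0.8333) + (0)·(0.8333) + (2)·(1.8333) + (1)·(-0.1667)) / 5 = -2/5 = -0.4
  s[V,V] = ((-2.1667)·(-2.1667) + (-1.1667)·(-1.1667) + (0.8333)·(0.8333) + (0.8333)·(0.8333) + (1.8333)·(1.8333) + (-0.1667)·(-0.1667)) / 5 = 10.8333/5 = 2.1667
  Sample standard deviations s_i = √(s[i,i]):
  s(U) = √(6.4) = 2.5298
  s(V) = √(2.1667) = 1.472

Step 3 — r_{ij} = s_{ij} / (s_i · s_j):
  r[U,U] = 1 (diagonal).
  r[U,V] = -0.4 / (2.5298 · 1.472) = -0.4 / 3.7238 = -0.1074
  r[V,V] = 1 (diagonal).

R is symmetric with unit diagonal. Assembling:

R = [[1, -0.1074],
 [-0.1074, 1]]


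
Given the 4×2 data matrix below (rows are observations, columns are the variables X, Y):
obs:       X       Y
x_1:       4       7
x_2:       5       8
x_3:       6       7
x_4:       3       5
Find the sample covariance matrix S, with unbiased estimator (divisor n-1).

Step 1 — column means:
  mean(X) = (4 + 5 + 6 + 3) / 4 = 18/4 = 4.5
  mean(Y) = (7 + 8 + 7 + 5) / 4 = 27/4 = 6.75

Step 2 — sample covariance S[i,j] = (1/(n-1)) · Σ_k (x_{k,i} - mean_i) · (x_{k,j} - mean_j), with n-1 = 3.
  S[X,X] = ((-0.5)·(-0.5) + (0.5)·(0.5) + (1.5)·(1.5) + (-1.5)·(-1.5)) / 3 = 5/3 = 1.6667
  S[X,Y] = ((-0.5)·(0.25) + (0.5)·(1.25) + (1.5)·(0.25) + (-1.5)·(-1.75)) / 3 = 3.5/3 = 1.1667
  S[Y,Y] = ((0.25)·(0.25) + (1.25)·(1.25) + (0.25)·(0.25) + (-1.75)·(-1.75)) / 3 = 4.75/3 = 1.5833

S is symmetric (S[j,i] = S[i,j]). Assembling:

S = [[1.6667, 1.1667],
 [1.1667, 1.5833]]


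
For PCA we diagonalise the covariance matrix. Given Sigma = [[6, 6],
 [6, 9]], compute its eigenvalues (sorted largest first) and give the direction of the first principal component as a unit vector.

Step 1 — characteristic polynomial of 2×2 Sigma:
  det(Sigma - λI) = λ² - trace · λ + det = 0.
  trace = 6 + 9 = 15, det = 6·9 - (6)² = 18.
Step 2 — discriminant:
  Δ = trace² - 4·det = 225 - 72 = 153.
Step 3 — eigenvalues:
  λ = (trace ± √Δ)/2 = (15 ± 12.3693)/2,
  λ_1 = 13.6847,  λ_2 = 1.3153.

Step 4 — unit eigenvector for λ_1: solve (Sigma - λ_1 I)v = 0. First row:
  (6 - 13.6847)·v_x + (6)·v_y = 0, i.e. (-7.6847)·v_x + (6)·v_y = 0,
  so v ∝ (b, λ_1 - a) = (6, 7.6847) = u.
  ||u|| = √((6)² + (7.6847)²) = √(95.054) ≈ 9.7496,
  v_1 = u/||u|| ≈ (0.6154, 0.7882) (||v_1|| = 1).

λ_1 = 13.6847,  λ_2 = 1.3153;  v_1 ≈ (0.6154, 0.7882)


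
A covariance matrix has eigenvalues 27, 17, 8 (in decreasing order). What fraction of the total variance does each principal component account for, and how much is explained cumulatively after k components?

Step 1 — total variance = trace(Sigma) = Σ λ_i = 27 + 17 + 8 = 52.

Step 2 — fraction explained by component i = λ_i / Σ λ:
  PC1: 27/52 = 0.5192
  PC2: 17/52 = 0.3269
  PC3: 8/52 = 0.1538

Step 3 — cumulative fraction after k components = (λ_1 + ... + λ_k) / Σ λ:
  k = 1: 27/52 = 0.5192
  k = 2: (27 + 17)/52 = 44/52 = 0.8462
  k = 3: (27 + 17 + 8)/52 = 52/52 = 1

Summary (fraction, with percent):

explained: PC1 0.5192 (51.92%), PC2 0.3269 (32.69%), PC3 0.1538 (15.38%);  cumulative: 0.5192, 0.8462, 1


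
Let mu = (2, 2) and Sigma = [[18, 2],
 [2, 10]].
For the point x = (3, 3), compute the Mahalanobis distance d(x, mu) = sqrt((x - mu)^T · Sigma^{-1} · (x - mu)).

Step 1 — centre the observation: (x - mu) = (1, 1).

Step 2 — invert Sigma. det(Sigma) = 18·10 - (2)² = 176.
  Sigma^{-1} = (1/det) · [[d, -b], [-b, a]] = [[0.0568, -0.0114],
 [-0.0114, 0.1023]].

Step 3 — form the quadratic (x - mu)^T · Sigma^{-1} · (x - mu):
  Sigma^{-1} · (x - mu) = (0.0455, 0.0909).
  (x - mu)^T · [Sigma^{-1} · (x - mu)] = (1)·(0.0455) + (1)·(0.0909) = 0.1364.

Step 4 — take square root: d = √(0.1364) ≈ 0.3693.

d(x, mu) = √(0.1364) ≈ 0.3693


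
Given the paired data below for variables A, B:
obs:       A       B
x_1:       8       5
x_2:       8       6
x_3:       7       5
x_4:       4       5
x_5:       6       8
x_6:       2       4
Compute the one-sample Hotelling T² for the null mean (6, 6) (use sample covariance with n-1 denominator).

Step 1 — sample mean vector:
  mean(A) = (8 + 8 + 7 + 4 + 6 + 2) / 6 = 35/6 = 5.8333
  mean(B) = (5 + 6 + 5 + 5 + 8 + 4) / 6 = 33/6 = 5.5
  x̄ = (5.8333, 5.5),  deviation x̄ - mu_0 = (5.8333, 5.5) - (6, 6) = (-0.1667, -0.5).

Step 2 — sample covariance matrix, S[i,j] = (1/(n-1)) · Σ_k (x_{k,i} - mean_i) · (x_{k,j} - mean_j), divisor n-1 = 5:
  S[A,A] = ((2.1667)·(2.1667) + (2.1667)·(2.1667) + (1.1667)·(1.1667) + (-1.8333)·(-1.8333) + (0.1667)·(0.1667) + (-3.8333)·(-3.8333)) / 5 = 28.8333/5 = 5.7667
  S[A,B] = ((2.1667)·(-0.5) + (2.1667)·(0.5) + (1.1667)·(-0.5) + (-1.8333)·(-0.5) + (0.1667)·(2.5) + (-3.8333)·(-1.5)) / 5 = 6.5/5 = 1.3
  S[B,B] = ((-0.5)·(-0.5) + (0.5)·(0.5) + (-0.5)·(-0.5) + (-0.5)·(-0.5) + (2.5)·(2.5) + (-1.5)·(-1.5)) / 5 = 9.5/5 = 1.9
  S = [[5.7667, 1.3],
 [1.3, 1.9]].

Step 3 — invert S. det(S) = 5.7667·1.9 - (1.3)² = 9.2667.
  S^{-1} = (1/det) · [[d, -b], [-b, a]] = [[0.205, -0.1403],
 [-0.1403, 0.6223]].

Step 4 — quadratic form (x̄ - mu_0)^T · S^{-1} · (x̄ - mu_0):
  S^{-1} · (x̄ - mu_0) = (0.036, -0.2878),
  (x̄ - mu_0)^T · [...] = (-0.1667)·(0.036) + (-0.5)·(-0.2878) = 0.1379.

Step 5 — scale by n: T² = 6 · 0.1379 = 0.8273.

T² ≈ 0.8273


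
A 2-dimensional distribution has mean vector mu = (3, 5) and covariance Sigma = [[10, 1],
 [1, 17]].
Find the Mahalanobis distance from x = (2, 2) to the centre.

Step 1 — centre the observation: (x - mu) = (-1, -3).

Step 2 — invert Sigma. det(Sigma) = 10·17 - (1)² = 169.
  Sigma^{-1} = (1/det) · [[d, -b], [-b, a]] = [[0.1006, -0.0059],
 [-0.0059, 0.0592]].

Step 3 — form the quadratic (x - mu)^T · Sigma^{-1} · (x - mu):
  Sigma^{-1} · (x - mu) = (-0.0828, -0.1716).
  (x - mu)^T · [Sigma^{-1} · (x - mu)] = (-1)·(-0.0828) + (-3)·(-0.1716) = 0.5976.

Step 4 — take square root: d = √(0.5976) ≈ 0.7731.

d(x, mu) = √(0.5976) ≈ 0.7731


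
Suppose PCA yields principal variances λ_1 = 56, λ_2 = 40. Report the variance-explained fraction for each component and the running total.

Step 1 — total variance = trace(Sigma) = Σ λ_i = 56 + 40 = 96.

Step 2 — fraction explained by component i = λ_i / Σ λ:
  PC1: 56/96 = 0.5833
  PC2: 40/96 = 0.4167

Step 3 — cumulative fraction after k components = (λ_1 + ... + λ_k) / Σ λ:
  k = 1: 56/96 = 0.5833
  k = 2: (56 + 40)/96 = 96/96 = 1

Summary (fraction, with percent):

explained: PC1 0.5833 (58.33%), PC2 0.4167 (41.67%);  cumulative: 0.5833, 1


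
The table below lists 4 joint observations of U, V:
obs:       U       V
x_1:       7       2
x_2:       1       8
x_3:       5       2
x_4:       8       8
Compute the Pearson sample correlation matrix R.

Step 1 — column means:
  mean(U) = (7 + 1 + 5 + 8) / 4 = 21/4 = 5.25
  mean(V) = (2 + 8 + 2 + 8) / 4 = 20/4 = 5

Step 2 — sample variances and covariances s[i,j] = (1/(n-1)) · Σ_k (x_{k,i} - mean_i) · (x_{k,j} - mean_j), with n-1 = 3:
  s[U,U] = ((1.75)·(1.75) + (-4.25)·(-4.25) + (-0.25)·(-0.25) + (2.75)·(2.75)) / 3 = 28.75/3 = 9.5833
  s[U,V] = ((1.75)·(-3) + (-4.25)·(3) + (-0.25)·(-3) + (2.75)·(3)) / 3 = -9/3 = -3
  s[V,V] = ((-3)·(-3) + (3)·(3) + (-3)·(-3) + (3)·(3)) / 3 = 36/3 = 12
  Sample standard deviations s_i = √(s[i,i]):
  s(U) = √(9.5833) = 3.0957
  s(V) = √(12) = 3.4641

Step 3 — r_{ij} = s_{ij} / (s_i · s_j):
  r[U,U] = 1 (diagonal).
  r[U,V] = -3 / (3.0957 · 3.4641) = -3 / 10.7238 = -0.2798
  r[V,V] = 1 (diagonal).

R is symmetric with unit diagonal. Assembling:

R = [[1, -0.2798],
 [-0.2798, 1]]


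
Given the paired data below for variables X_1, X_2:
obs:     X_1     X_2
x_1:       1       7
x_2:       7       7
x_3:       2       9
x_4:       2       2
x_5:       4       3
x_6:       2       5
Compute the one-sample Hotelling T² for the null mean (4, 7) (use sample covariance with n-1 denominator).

Step 1 — sample mean vector:
  mean(X_1) = (1 + 7 + 2 + 2 + 4 + 2) / 6 = 18/6 = 3
  mean(X_2) = (7 + 7 + 9 + 2 + 3 + 5) / 6 = 33/6 = 5.5
  x̄ = (3, 5.5),  deviation x̄ - mu_0 = (3, 5.5) - (4, 7) = (-1, -1.5).

Step 2 — sample covariance matrix, S[i,j] = (1/(n-1)) · Σ_k (x_{k,i} - mean_i) · (x_{k,j} - mean_j), divisor n-1 = 5:
  S[X_1,X_1] = ((-2)·(-2) + (4)·(4) + (-1)·(-1) + (-1)·(-1) + (1)·(1) + (-1)·(-1)) / 5 = 24/5 = 4.8
  S[X_1,X_2] = ((-2)·(1.5) + (4)·(1.5) + (-1)·(3.5) + (-1)·(-3.5) + (1)·(-2.5) + (-1)·(-0.5)) / 5 = 1/5 = 0.2
  S[X_2,X_2] = ((1.5)·(1.5) + (1.5)·(1.5) + (3.5)·(3.5) + (-3.5)·(-3.5) + (-2.5)·(-2.5) + (-0.5)·(-0.5)) / 5 = 35.5/5 = 7.1
  S = [[4.8, 0.2],
 [0.2, 7.1]].

Step 3 — invert S. det(S) = 4.8·7.1 - (0.2)² = 34.04.
  S^{-1} = (1/det) · [[d, -b], [-b, a]] = [[0.2086, -0.0059],
 [-0.0059, 0.141]].

Step 4 — quadratic form (x̄ - mu_0)^T · S^{-1} · (x̄ - mu_0):
  S^{-1} · (x̄ - mu_0) = (-0.1998, -0.2056),
  (x̄ - mu_0)^T · [...] = (-1)·(-0.1998) + (-1.5)·(-0.2056) = 0.5082.

Step 5 — scale by n: T² = 6 · 0.5082 = 3.0494.

T² ≈ 3.0494
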